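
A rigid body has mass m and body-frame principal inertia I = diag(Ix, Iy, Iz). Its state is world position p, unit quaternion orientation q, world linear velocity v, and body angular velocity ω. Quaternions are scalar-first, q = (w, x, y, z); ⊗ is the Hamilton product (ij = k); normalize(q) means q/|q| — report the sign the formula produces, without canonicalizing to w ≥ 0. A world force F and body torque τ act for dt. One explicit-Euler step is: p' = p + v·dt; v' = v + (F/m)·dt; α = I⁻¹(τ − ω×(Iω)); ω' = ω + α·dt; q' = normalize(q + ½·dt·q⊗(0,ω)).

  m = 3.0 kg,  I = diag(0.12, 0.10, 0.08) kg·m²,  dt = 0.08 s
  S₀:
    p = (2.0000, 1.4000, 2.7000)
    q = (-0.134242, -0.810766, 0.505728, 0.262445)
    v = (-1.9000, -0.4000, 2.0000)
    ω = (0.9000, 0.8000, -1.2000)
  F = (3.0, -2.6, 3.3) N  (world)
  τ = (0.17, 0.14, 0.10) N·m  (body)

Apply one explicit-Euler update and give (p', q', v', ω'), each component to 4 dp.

angular accel α = (1.2567, 1.8320, 1.4300)
ω' = ω + α·dt = (1.0005, 0.9466, -1.0856)
Hamilton product q⊗(0,ω) = (0.6400410, -0.9376474, -0.8441123, -0.9426776)
q' = normalize(q + ½dt·q⊗(0,ω)) = (-0.1084, -0.8463, 0.4709, 0.2242)
linear accel F/m = (1.0000, -0.8667, 1.1000)
new position p' = (1.8480, 1.3680, 2.8600)
new velocity v' = (-1.8200, -0.4693, 2.0880)

p' = (1.8480, 1.3680, 2.8600)
q' = (-0.1084, -0.8463, 0.4709, 0.2242)
v' = (-1.8200, -0.4693, 2.0880)
ω' = (1.0005, 0.9466, -1.0856)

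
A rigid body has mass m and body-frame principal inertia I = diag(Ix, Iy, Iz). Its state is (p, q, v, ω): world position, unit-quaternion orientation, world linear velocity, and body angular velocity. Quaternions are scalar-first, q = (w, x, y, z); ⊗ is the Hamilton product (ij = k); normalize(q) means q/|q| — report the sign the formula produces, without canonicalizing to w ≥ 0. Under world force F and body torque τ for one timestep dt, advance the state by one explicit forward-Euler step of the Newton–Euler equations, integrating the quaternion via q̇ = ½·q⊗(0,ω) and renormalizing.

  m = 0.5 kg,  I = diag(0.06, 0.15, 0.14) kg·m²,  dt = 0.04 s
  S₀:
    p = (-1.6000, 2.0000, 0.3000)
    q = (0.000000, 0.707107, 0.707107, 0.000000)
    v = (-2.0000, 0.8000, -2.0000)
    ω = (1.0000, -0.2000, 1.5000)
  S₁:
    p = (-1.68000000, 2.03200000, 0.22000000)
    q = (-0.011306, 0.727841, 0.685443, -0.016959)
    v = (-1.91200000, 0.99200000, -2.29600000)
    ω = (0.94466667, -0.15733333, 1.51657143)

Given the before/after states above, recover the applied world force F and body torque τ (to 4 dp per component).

F = (1.1000, 2.4000, -3.7000)
τ = (-0.0800, 0.0400, 0.0400)

ω₁ − ω₀ = (-0.05533333, 0.04266667, 0.01657143)
gyro term ω₀×Iω₀ = (0.0030, -0.1200, -0.0180)
applied torque τ = (-0.0800, 0.0400, 0.0400)
Δv = v₁−v₀ = (0.08800000, 0.19200000, -0.29600000)
applied force F = (1.1000, 2.4000, -3.7000)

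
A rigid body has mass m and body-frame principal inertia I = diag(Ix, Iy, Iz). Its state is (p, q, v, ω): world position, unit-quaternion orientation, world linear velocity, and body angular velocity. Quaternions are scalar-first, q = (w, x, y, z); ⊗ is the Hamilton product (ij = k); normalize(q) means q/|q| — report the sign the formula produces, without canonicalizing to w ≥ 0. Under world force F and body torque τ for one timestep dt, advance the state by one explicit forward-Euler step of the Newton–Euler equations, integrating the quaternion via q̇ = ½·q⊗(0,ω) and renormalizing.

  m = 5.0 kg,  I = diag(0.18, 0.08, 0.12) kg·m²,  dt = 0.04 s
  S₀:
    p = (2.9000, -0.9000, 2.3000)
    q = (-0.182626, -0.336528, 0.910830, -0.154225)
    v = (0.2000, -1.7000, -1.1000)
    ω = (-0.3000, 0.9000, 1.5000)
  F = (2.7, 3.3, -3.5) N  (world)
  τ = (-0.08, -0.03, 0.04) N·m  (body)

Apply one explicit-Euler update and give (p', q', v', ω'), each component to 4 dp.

p' = (2.9080, -0.9680, 2.2560)
q' = (-0.1963, -0.3051, 0.9180, -0.1602)
v' = (0.2216, -1.6736, -1.1280)
ω' = (-0.3298, 0.8985, 1.5043)

gyro term ω×Iω = (0.0540, -0.0270, 0.0270)
angular accel α = (-0.7444, -0.0375, 0.1083)
ω + α·dt = (-0.3298, 0.8985, 1.5043)
Hamilton product q⊗(0,ω) = (-0.6893679, 1.5598353, 0.3866961, -0.3035652)
updated quaternion q' = (-0.1963, -0.3051, 0.9180, -0.1602)
p + v·dt = (2.9080, -0.9680, 2.2560)
new velocity v' = (0.2216, -1.6736, -1.1280)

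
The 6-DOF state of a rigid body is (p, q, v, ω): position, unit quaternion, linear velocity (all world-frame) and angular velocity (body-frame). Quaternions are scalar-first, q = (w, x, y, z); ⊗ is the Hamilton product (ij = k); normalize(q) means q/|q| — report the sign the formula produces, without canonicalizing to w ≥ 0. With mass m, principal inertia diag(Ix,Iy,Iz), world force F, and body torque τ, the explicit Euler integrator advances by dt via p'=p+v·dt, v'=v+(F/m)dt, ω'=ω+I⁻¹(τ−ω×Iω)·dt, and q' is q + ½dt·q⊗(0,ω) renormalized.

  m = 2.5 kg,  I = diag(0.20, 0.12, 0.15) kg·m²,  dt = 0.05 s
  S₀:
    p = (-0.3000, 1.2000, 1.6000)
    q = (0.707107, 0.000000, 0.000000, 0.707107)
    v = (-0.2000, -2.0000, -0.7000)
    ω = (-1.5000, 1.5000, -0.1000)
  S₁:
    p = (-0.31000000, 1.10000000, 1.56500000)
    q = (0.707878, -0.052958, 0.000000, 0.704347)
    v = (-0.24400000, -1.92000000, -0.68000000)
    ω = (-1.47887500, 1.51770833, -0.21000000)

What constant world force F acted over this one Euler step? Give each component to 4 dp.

v₁ − v₀ = (-0.04400000, 0.08000000, 0.02000000)
F = m·Δv/dt = (-2.2000, 4.0000, 1.0000)

F = (-2.2000, 4.0000, 1.0000)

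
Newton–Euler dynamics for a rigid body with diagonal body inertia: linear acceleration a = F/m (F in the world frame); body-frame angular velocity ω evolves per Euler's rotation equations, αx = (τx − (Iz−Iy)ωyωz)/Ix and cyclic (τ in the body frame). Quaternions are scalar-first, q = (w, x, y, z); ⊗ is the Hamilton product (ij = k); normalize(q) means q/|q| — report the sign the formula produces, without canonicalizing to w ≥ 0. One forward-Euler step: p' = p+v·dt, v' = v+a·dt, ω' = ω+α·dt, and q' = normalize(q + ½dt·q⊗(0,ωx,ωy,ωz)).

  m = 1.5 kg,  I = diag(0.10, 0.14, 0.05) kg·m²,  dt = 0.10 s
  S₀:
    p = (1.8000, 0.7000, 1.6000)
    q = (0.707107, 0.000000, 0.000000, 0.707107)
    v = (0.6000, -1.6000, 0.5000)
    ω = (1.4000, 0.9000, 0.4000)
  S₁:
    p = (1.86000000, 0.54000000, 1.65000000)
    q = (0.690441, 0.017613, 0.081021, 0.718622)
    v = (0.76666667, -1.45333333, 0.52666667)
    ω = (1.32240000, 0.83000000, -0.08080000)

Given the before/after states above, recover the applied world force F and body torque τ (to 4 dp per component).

F = (2.5000, 2.2000, 0.4000)
τ = (-0.1100, -0.0700, -0.1900)

Δω = ω₁−ω₀ = (-0.07760000, -0.07000000, -0.48080000)
applied torque τ = (-0.1100, -0.0700, -0.1900)
v₁ − v₀ = (0.16666667, 0.14666667, 0.02666667)
F = m·Δv/dt = (2.5000, 2.2000, 0.4000)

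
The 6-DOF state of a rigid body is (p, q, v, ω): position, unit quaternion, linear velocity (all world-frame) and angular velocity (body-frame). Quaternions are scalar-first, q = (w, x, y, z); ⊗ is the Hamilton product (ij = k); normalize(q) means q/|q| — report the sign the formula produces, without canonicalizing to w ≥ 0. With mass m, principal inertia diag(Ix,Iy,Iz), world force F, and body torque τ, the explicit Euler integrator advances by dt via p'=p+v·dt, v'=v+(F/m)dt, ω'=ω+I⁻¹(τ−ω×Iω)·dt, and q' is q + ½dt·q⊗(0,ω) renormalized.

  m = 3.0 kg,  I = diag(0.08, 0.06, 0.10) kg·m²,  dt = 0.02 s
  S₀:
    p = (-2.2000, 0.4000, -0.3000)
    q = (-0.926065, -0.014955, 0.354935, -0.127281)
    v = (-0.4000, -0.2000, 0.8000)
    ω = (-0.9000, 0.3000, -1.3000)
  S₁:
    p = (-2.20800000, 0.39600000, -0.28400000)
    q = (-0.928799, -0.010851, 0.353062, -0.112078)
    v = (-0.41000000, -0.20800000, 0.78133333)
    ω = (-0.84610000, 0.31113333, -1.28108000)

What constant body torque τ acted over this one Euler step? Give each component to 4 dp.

Δω = ω₁−ω₀ = (0.05390000, 0.01113333, 0.01892000)
precession coupling = (-0.0156, -0.0234, 0.0054)
I·α + gyro = (0.2000, 0.0100, 0.1000)

τ = (0.2000, 0.0100, 0.1000)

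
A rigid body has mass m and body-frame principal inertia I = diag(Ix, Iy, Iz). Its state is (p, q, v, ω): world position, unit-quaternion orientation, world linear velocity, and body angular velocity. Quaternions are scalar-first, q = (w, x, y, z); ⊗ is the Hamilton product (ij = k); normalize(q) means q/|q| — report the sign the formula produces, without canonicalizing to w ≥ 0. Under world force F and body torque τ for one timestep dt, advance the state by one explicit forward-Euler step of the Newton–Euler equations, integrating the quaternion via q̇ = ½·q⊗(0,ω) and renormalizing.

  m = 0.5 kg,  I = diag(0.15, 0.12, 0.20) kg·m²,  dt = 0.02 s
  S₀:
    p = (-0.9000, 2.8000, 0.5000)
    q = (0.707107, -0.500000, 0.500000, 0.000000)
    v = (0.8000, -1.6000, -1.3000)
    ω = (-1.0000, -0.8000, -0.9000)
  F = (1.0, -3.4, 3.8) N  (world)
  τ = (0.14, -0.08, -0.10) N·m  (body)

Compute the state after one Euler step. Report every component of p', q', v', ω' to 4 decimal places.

p' = (-0.8840, 2.7680, 0.4740)
q' = (0.7060, -0.5115, 0.4898, 0.0026)
v' = (0.8400, -1.7360, -1.1480)
ω' = (-0.9890, -0.8058, -0.9076)

a = F/m = (2.0000, -6.8000, 7.6000)
p' = p + v·dt = (-0.8840, 2.7680, 0.4740)
v + (F/m)dt = (0.8400, -1.7360, -1.1480)
ω×(Iω) gyroscopic = (0.0576, -0.0450, -0.0240)
α = I⁻¹(τ − ω×Iω) = (0.5493, -0.2917, -0.3800)
ω + α·dt = (-0.9890, -0.8058, -0.9076)
Hamilton product q⊗(0,ω) = (-0.1000000, -1.1571070, -1.0156856, 0.2636037)
updated quaternion q' = (0.7060, -0.5115, 0.4898, 0.0026)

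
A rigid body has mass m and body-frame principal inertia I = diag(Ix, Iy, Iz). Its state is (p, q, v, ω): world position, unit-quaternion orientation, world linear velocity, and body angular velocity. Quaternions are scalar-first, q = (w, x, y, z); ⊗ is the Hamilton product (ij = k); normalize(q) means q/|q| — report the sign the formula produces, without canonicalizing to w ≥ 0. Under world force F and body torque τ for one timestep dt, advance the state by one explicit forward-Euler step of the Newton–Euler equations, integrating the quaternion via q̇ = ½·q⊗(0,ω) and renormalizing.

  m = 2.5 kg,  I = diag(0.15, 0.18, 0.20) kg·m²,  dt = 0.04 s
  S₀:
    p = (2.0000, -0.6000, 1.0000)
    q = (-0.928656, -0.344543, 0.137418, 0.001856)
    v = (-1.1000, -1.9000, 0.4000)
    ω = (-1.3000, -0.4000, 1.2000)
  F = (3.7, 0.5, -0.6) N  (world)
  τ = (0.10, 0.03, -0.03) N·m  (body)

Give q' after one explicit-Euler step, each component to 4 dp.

q⊗(0,ω) = (-0.3951659, 1.3728968, 0.7825012, -0.7979266)
q' = normalize(q + ½dt·q⊗(0,ω)) = (-0.9359, -0.3169, 0.1530, -0.0141)

q' = (-0.9359, -0.3169, 0.1530, -0.0141)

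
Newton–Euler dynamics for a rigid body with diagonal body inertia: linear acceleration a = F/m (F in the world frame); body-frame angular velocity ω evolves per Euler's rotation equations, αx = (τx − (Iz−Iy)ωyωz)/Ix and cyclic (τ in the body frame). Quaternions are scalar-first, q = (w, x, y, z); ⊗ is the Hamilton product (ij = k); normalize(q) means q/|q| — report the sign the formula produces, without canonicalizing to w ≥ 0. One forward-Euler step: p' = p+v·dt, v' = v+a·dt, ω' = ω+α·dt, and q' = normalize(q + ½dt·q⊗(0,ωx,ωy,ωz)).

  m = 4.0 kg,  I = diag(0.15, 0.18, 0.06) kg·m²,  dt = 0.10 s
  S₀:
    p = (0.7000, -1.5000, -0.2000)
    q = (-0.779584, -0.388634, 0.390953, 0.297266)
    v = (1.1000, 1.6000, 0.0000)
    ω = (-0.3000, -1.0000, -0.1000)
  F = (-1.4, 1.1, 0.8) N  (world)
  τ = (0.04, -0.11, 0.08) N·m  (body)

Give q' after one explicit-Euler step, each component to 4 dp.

q⊗(0,ω) = (0.3040894, 0.4920459, 0.6515408, 0.5838783)
q' = normalize(q + ½dt·q⊗(0,ω)) = (-0.7633, -0.3635, 0.4229, 0.3260)

q' = (-0.7633, -0.3635, 0.4229, 0.3260)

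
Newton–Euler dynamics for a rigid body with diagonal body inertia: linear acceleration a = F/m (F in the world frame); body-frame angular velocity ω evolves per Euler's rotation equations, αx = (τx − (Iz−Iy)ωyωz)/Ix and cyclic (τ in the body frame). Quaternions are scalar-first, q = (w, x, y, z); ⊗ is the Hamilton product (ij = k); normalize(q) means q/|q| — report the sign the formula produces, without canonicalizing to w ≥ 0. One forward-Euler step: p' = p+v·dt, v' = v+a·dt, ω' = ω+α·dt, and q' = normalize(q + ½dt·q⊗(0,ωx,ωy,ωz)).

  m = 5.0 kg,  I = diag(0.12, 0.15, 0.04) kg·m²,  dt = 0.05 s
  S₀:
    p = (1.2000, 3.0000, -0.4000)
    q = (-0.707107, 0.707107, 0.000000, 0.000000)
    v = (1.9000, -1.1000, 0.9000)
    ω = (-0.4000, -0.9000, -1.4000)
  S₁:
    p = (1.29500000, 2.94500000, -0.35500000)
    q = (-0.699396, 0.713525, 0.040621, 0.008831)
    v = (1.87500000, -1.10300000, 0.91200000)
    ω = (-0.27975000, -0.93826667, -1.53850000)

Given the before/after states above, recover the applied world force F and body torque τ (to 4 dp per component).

F = (-2.5000, -0.3000, 1.2000)
τ = (0.1500, -0.0700, -0.1000)

v₁ − v₀ = (-0.02500000, -0.00300000, 0.01200000)
F = m·Δv/dt = (-2.5000, -0.3000, 1.2000)
ω₁ − ω₀ = (0.12025000, -0.03826667, -0.13850000)
I·α + gyro = (0.1500, -0.0700, -0.1000)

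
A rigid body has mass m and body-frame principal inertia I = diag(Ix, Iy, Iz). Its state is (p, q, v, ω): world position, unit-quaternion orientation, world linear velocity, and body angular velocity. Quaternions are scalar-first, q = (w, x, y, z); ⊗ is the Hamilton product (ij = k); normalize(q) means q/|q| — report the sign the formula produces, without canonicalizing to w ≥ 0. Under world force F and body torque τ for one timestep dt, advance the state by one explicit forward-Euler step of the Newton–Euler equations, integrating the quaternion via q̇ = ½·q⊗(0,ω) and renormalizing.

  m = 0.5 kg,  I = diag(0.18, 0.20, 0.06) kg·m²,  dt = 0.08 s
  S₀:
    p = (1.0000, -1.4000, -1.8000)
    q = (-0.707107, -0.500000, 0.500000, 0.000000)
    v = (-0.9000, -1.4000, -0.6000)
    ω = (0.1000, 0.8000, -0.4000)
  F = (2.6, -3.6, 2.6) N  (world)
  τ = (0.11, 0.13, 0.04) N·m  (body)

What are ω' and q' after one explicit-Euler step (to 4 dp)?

ω' = (0.1290, 0.8539, -0.3488)
q' = (-0.7206, -0.5105, 0.4691, -0.0067)

ω×(Iω) gyroscopic = (0.0448, -0.0048, 0.0016)
angular accel α = (0.3622, 0.6740, 0.6400)
new body rate ω' = (0.1290, 0.8539, -0.3488)
Hamilton product q⊗(0,ω) = (-0.3500000, -0.2707107, -0.7656856, -0.1671572)
q + ½dt·q⊗(0,ω), renormalized = (-0.7206, -0.5105, 0.4691, -0.0067)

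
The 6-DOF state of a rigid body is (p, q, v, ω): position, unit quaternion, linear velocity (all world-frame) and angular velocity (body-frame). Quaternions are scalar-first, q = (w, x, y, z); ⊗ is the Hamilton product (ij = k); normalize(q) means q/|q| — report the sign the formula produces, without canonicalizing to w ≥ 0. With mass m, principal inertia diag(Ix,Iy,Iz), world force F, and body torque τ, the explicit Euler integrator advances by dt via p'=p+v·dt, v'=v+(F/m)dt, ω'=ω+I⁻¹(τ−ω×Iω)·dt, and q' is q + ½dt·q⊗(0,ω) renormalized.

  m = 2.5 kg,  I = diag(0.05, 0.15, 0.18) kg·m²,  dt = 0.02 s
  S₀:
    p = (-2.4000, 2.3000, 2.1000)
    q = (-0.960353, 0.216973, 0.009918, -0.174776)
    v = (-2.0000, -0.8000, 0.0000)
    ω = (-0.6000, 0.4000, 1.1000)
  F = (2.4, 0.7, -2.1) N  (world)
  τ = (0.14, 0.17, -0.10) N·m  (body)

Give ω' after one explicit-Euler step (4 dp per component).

ω' = (-0.5493, 0.4112, 1.0916)

angular accel α = (2.5360, 0.5613, -0.4222)
new body rate ω' = (-0.5493, 0.4112, 1.0916)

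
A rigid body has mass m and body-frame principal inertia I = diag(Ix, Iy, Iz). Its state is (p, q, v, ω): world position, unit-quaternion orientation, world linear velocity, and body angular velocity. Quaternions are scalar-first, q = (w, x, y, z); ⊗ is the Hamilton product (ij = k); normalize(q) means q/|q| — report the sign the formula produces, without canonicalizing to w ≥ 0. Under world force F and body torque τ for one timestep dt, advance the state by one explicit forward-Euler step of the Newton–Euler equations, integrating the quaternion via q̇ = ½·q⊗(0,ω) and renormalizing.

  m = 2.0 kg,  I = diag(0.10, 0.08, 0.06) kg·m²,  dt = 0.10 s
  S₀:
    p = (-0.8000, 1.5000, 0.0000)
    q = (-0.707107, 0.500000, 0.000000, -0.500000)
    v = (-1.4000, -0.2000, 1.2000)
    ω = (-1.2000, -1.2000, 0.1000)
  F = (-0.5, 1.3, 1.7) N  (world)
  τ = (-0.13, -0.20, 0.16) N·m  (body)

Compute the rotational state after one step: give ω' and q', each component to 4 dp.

ω' = (-1.3324, -1.4440, 0.4147)
q' = (-0.6722, 0.5106, 0.0697, -0.5316)

angular accel α = (-1.3240, -2.4400, 3.1467)
new body rate ω' = (-1.3324, -1.4440, 0.4147)
q⊗(0,ω) = (0.6500000, 0.2485284, 1.3985284, -0.6707107)
updated quaternion q' = (-0.6722, 0.5106, 0.0697, -0.5316)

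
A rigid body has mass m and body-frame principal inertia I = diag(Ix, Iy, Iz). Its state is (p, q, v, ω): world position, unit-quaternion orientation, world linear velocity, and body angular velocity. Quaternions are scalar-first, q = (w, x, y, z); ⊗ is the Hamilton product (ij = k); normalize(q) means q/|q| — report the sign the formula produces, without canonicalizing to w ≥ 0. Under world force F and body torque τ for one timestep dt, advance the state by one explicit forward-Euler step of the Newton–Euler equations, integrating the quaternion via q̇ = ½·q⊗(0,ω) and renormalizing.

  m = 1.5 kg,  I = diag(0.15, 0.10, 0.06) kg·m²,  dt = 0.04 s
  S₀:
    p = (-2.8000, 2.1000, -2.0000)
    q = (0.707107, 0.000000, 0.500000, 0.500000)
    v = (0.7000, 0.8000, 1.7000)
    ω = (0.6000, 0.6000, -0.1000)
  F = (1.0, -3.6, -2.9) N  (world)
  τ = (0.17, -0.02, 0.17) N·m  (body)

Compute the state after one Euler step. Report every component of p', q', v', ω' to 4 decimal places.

a = (0.6667, -2.4000, -1.9333)
p' = p + v·dt = (-2.7720, 2.1320, -1.9320)
v + (F/m)dt = (0.7267, 0.7040, 1.6227)
gyro term ω×Iω = (0.0024, -0.0054, -0.0180)
α = I⁻¹(τ − ω×Iω) = (1.1173, -0.1460, 3.1333)
ω' = ω + α·dt = (0.6447, 0.5942, 0.0253)
Hamilton product q⊗(0,ω) = (-0.2500000, 0.0742642, 0.7242642, -0.3707107)
q' = normalize(q + ½dt·q⊗(0,ω)) = (0.7020, 0.0015, 0.5144, 0.4925)

p' = (-2.7720, 2.1320, -1.9320)
q' = (0.7020, 0.0015, 0.5144, 0.4925)
v' = (0.7267, 0.7040, 1.6227)
ω' = (0.6447, 0.5942, 0.0253)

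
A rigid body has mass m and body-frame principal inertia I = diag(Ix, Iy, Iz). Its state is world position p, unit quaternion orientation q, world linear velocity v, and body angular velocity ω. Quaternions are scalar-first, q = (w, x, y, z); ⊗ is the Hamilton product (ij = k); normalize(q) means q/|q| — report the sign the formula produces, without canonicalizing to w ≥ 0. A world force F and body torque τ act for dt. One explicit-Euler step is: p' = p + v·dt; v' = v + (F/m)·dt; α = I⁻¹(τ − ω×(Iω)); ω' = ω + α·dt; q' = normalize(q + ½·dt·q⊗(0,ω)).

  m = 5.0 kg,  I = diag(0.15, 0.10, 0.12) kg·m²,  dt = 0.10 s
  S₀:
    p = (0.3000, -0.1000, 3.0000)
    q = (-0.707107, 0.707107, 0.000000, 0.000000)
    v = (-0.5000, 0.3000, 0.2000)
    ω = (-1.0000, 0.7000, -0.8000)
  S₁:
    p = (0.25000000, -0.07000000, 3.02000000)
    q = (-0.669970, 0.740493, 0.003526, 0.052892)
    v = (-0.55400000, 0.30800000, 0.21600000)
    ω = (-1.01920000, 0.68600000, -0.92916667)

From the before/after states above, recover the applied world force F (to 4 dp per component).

Δv = v₁−v₀ = (-0.05400000, 0.00800000, 0.01600000)
F = m·Δv/dt = (-2.7000, 0.4000, 0.8000)

F = (-2.7000, 0.4000, 0.8000)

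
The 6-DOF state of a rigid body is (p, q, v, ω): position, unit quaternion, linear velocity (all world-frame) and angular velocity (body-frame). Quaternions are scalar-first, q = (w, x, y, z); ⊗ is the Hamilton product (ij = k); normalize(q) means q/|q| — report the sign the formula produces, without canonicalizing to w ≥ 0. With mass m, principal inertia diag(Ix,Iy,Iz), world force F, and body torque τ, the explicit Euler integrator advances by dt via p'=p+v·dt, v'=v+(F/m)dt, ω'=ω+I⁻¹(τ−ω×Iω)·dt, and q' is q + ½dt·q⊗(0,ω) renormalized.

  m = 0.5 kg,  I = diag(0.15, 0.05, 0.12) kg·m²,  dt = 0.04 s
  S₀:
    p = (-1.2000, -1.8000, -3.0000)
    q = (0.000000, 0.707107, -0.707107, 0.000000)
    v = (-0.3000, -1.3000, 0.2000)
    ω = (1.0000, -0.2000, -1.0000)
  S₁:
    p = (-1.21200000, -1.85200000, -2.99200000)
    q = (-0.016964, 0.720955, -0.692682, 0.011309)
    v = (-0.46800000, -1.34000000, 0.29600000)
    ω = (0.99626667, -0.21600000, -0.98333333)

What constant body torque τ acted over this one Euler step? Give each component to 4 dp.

τ = (0.0000, -0.0500, 0.0700)

Δω = ω₁−ω₀ = (-0.00373333, -0.01600000, 0.01666667)
gyro term ω₀×Iω₀ = (0.0140, -0.0300, 0.0200)
applied torque τ = (0.0000, -0.0500, 0.0700)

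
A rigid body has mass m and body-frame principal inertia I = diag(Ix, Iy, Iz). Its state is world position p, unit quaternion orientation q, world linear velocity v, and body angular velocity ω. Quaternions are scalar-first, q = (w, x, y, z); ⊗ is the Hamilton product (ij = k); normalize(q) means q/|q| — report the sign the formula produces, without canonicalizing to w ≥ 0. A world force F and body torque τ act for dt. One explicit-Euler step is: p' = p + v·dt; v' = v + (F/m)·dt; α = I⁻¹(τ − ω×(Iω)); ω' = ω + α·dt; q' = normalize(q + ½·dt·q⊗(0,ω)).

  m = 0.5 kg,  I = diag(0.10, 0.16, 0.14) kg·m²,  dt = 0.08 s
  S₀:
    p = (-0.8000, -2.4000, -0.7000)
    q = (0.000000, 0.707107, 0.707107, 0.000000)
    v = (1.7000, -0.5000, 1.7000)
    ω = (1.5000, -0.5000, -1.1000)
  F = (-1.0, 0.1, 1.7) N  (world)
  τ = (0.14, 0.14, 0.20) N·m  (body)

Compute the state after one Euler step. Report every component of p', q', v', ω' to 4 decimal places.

p' = (-0.6640, -2.4400, -0.5640)
q' = (-0.0282, 0.6740, 0.7360, -0.0564)
v' = (1.5400, -0.4840, 1.9720)
ω' = (1.6208, -0.4630, -0.9600)

precession coupling ω×(Iω) = (-0.0110, 0.0660, -0.0450)
angular accel α = (1.5100, 0.4625, 1.7500)
ω' = ω + α·dt = (1.6208, -0.4630, -0.9600)
Hamilton product q⊗(0,ω) = (-0.7071070, -0.7778177, 0.7778177, -1.4142140)
q + ½dt·q⊗(0,ω), renormalized = (-0.0282, 0.6740, 0.7360, -0.0564)
a = F/m = (-2.0000, 0.2000, 3.4000)
p + v·dt = (-0.6640, -2.4400, -0.5640)
new velocity v' = (1.5400, -0.4840, 1.9720)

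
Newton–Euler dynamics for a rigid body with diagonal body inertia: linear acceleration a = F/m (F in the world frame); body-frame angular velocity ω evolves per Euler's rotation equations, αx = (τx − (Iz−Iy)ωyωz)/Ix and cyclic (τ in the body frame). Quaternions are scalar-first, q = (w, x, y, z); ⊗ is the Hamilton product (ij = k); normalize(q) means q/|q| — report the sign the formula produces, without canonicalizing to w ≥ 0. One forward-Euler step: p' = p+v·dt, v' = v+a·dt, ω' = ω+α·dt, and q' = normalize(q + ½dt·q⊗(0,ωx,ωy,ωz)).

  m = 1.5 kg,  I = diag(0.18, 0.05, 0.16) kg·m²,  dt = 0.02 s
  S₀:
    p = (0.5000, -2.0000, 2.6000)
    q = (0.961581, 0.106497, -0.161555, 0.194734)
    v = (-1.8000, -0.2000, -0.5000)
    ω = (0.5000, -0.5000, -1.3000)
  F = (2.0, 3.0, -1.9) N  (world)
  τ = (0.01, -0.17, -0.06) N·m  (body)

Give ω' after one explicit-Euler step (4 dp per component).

ω' = (0.4932, -0.5628, -1.3116)

precession coupling ω×(Iω) = (0.0715, -0.0130, 0.0325)
(τ − ω×Iω)/I = (-0.3417, -3.1400, -0.5781)
ω' = ω + α·dt = (0.4932, -0.5628, -1.3116)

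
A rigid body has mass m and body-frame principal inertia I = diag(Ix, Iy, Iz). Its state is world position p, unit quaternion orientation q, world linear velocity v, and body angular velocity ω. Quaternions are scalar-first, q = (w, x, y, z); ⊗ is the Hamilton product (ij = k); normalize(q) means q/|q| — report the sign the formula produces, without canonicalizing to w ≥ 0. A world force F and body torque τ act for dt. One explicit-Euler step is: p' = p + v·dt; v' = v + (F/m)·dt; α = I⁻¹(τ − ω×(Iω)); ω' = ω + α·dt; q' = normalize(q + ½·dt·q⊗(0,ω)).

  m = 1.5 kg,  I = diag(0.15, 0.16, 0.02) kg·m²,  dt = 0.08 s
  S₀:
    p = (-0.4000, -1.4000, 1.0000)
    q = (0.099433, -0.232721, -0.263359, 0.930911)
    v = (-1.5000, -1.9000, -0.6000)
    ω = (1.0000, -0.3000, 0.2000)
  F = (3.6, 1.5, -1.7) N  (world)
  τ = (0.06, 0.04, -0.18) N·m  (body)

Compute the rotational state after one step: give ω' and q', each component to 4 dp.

ω' = (1.0275, -0.2930, -0.5080)
q' = (0.0980, -0.2195, -0.2253, 0.9442)

gyro term ω×Iω = (0.0084, 0.0260, -0.0030)
α = I⁻¹(τ − ω×Iω) = (0.3440, 0.0875, -8.8500)
ω' = ω + α·dt = (1.0275, -0.2930, -0.5080)
Hamilton product q⊗(0,ω) = (-0.0324689, 0.3260345, 0.9476253, 0.3530619)
q + ½dt·q⊗(0,ω), renormalized = (0.0980, -0.2195, -0.2253, 0.9442)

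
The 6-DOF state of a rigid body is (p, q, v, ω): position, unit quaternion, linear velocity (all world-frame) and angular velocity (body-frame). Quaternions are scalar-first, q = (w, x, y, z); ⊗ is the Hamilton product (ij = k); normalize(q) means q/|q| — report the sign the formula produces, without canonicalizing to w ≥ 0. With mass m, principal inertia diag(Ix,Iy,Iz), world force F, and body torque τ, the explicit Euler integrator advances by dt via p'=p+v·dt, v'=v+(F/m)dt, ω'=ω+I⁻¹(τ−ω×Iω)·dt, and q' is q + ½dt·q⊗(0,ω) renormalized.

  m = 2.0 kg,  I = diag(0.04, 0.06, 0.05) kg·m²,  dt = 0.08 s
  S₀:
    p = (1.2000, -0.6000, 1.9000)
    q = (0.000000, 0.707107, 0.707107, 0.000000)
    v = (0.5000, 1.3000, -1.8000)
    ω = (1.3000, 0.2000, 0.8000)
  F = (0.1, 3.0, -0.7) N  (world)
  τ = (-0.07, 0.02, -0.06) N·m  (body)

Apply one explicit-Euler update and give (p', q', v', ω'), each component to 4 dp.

p' = (1.2400, -0.4960, 1.7560)
q' = (-0.0423, 0.7284, 0.6832, -0.0311)
v' = (0.5040, 1.4200, -1.8280)
ω' = (1.1632, 0.2405, 0.6957)

gyro term ω×Iω = (-0.0016, -0.0104, 0.0052)
angular accel α = (-1.7100, 0.5067, -1.3040)
ω' = ω + α·dt = (1.1632, 0.2405, 0.6957)
2q̇ = q⊗(0,ω) = (-1.0606605, 0.5656856, -0.5656856, -0.7778177)
q + ½dt·q⊗(0,ω), renormalized = (-0.0423, 0.7284, 0.6832, -0.0311)
linear accel F/m = (0.0500, 1.5000, -0.3500)
new position p' = (1.2400, -0.4960, 1.7560)
v' = v + a·dt = (0.5040, 1.4200, -1.8280)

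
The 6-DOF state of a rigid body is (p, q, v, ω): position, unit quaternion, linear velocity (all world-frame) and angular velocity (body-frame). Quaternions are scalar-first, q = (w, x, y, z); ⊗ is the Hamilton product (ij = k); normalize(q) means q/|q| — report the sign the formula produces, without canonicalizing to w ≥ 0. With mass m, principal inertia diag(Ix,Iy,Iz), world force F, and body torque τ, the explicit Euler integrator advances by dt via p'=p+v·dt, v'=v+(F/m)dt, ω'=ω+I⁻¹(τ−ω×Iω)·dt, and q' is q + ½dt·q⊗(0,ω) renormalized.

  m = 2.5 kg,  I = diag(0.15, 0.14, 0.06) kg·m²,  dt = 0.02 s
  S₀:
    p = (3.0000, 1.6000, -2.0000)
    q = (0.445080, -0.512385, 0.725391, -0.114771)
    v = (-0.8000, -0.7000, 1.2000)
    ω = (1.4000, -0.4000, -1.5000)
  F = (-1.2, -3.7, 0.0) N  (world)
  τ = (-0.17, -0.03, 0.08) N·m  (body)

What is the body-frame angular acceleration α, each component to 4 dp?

α = (-0.8133, 1.1357, 1.2400)

precession coupling ω×(Iω) = (-0.0480, -0.1890, 0.0056)
α = I⁻¹(τ − ω×Iω) = (-0.8133, 1.1357, 1.2400)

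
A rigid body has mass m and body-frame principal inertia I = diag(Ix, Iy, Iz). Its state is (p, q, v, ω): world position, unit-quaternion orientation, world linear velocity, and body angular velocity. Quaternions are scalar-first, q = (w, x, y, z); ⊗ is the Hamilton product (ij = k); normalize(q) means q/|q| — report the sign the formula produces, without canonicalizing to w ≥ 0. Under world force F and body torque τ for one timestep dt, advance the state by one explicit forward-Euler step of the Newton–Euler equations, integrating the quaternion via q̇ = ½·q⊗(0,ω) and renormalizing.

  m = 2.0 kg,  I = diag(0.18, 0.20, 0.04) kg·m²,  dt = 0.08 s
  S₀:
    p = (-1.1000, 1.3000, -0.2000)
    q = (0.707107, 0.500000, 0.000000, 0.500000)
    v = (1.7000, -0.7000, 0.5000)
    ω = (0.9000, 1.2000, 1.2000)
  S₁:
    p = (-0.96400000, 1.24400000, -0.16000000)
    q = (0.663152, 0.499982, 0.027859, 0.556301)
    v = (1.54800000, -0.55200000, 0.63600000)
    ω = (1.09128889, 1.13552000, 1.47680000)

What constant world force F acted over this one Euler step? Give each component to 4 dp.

Δv = v₁−v₀ = (-0.15200000, 0.14800000, 0.13600000)
m·(v₁−v₀)/dt = (-3.8000, 3.7000, 3.4000)

F = (-3.8000, 3.7000, 3.4000)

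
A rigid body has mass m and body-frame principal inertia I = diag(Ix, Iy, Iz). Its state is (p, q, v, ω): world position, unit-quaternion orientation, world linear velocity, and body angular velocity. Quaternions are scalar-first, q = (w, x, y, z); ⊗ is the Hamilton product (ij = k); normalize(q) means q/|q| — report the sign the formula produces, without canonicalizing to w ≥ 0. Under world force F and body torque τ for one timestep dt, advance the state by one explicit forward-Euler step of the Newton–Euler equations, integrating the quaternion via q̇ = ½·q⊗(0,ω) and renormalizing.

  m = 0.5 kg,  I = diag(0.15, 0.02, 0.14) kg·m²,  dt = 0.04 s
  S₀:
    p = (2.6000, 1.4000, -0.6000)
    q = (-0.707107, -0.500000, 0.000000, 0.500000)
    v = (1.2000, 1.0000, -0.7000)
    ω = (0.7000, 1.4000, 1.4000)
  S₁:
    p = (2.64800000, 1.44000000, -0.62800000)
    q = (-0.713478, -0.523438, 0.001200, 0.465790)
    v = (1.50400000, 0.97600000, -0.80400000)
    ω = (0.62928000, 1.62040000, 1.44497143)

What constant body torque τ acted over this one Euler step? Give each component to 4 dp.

τ = (-0.0300, 0.1200, 0.0300)

ω₁ − ω₀ = (-0.07072000, 0.22040000, 0.04497143)
gyro term ω₀×Iω₀ = (0.2352, 0.0098, -0.1274)
τ = I·(Δω/dt) + ω₀×(Iω₀) = (-0.0300, 0.1200, 0.0300)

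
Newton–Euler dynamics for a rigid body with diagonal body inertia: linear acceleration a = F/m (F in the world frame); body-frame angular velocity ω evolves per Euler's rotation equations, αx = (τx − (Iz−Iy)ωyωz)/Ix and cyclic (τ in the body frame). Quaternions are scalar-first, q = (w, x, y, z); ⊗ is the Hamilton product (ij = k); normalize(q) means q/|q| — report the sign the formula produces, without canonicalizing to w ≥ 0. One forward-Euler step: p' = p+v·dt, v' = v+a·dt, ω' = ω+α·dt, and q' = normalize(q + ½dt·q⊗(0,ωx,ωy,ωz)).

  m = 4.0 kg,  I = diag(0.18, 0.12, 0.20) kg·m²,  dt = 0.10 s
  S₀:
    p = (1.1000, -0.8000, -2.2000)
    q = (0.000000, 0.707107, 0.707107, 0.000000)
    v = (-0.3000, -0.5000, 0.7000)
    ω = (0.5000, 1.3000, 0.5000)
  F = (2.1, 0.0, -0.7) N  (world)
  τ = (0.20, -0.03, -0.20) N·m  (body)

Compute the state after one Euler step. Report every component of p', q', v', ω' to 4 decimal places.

p' = (1.0700, -0.8500, -2.1300)
q' = (-0.0635, 0.7228, 0.6875, 0.0282)
v' = (-0.2475, -0.5000, 0.6825)
ω' = (0.5822, 1.2792, 0.4195)

(τ − ω×Iω)/I = (0.8222, -0.2083, -0.8050)
ω + α·dt = (0.5822, 1.2792, 0.4195)
2q̇ = q⊗(0,ω) = (-1.2727926, 0.3535535, -0.3535535, 0.5656856)
updated quaternion q' = (-0.0635, 0.7228, 0.6875, 0.0282)
a = (0.5250, 0.0000, -0.1750)
p + v·dt = (1.0700, -0.8500, -2.1300)
new velocity v' = (-0.2475, -0.5000, 0.6825)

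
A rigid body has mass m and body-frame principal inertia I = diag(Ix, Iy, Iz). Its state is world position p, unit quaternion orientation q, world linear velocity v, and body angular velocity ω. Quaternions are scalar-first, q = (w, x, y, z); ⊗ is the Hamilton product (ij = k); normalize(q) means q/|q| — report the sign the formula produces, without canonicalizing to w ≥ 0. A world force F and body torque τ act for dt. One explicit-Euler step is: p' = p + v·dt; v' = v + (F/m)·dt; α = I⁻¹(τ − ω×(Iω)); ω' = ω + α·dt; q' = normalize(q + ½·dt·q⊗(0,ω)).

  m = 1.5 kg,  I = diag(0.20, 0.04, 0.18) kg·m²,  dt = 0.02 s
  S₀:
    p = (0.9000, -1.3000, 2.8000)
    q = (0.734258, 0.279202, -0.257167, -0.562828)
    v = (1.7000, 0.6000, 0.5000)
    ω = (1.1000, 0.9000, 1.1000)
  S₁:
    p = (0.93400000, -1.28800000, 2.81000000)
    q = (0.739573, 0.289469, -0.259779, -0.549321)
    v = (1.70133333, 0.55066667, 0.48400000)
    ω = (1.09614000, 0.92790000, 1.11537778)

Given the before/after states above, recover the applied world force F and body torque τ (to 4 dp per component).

Δv = v₁−v₀ = (0.00133333, -0.04933333, -0.01600000)
applied force F = (0.1000, -3.7000, -1.2000)
ω₁ − ω₀ = (-0.00386000, 0.02790000, 0.01537778)
gyro term ω₀×Iω₀ = (0.1386, 0.0242, -0.1584)
τ = I·(Δω/dt) + ω₀×(Iω₀) = (0.1000, 0.0800, -0.0200)

F = (0.1000, -3.7000, -1.2000)
τ = (0.1000, 0.0800, -0.0200)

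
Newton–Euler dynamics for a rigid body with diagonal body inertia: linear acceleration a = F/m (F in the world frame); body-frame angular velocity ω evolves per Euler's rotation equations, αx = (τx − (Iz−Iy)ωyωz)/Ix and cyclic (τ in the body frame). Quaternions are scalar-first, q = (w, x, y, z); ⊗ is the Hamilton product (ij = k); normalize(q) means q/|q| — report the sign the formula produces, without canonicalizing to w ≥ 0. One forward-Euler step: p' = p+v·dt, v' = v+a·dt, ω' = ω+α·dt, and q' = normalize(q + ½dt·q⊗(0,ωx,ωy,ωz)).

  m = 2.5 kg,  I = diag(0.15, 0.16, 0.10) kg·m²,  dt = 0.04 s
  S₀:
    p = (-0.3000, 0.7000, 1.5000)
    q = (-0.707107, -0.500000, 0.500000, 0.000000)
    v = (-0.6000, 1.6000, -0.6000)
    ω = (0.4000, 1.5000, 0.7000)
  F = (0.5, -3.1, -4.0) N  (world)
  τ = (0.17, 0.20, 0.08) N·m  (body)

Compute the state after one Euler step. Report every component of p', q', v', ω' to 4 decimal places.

p' = (-0.3240, 0.7640, 1.4760)
q' = (-0.7177, -0.4984, 0.4855, -0.0289)
v' = (-0.5920, 1.5504, -0.6640)
ω' = (0.4621, 1.5465, 0.7296)

new position p' = (-0.3240, 0.7640, 1.4760)
v + (F/m)dt = (-0.5920, 1.5504, -0.6640)
α = I⁻¹(τ − ω×Iω) = (1.5533, 1.1625, 0.7400)
ω + α·dt = (0.4621, 1.5465, 0.7296)
q⊗(0,ω) = (-0.5500000, 0.0671572, -0.7106605, -1.4449749)
q' = normalize(q + ½dt·q⊗(0,ω)) = (-0.7177, -0.4984, 0.4855, -0.0289)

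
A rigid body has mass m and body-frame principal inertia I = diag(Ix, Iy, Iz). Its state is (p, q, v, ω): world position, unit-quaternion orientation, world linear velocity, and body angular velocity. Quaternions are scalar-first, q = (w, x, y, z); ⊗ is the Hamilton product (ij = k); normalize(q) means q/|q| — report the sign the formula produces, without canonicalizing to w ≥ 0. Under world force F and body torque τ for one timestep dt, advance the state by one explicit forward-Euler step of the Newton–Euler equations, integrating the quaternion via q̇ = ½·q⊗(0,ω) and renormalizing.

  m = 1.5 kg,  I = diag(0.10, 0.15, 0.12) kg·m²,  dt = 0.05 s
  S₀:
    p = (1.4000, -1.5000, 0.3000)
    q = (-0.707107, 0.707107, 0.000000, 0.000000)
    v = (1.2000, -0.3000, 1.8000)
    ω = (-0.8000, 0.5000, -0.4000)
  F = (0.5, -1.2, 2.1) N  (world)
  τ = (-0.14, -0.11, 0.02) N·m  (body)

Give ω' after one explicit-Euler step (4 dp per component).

precession coupling ω×(Iω) = (0.0060, -0.0064, -0.0200)
(τ − ω×Iω)/I = (-1.4600, -0.6907, 0.3333)
ω' = ω + α·dt = (-0.8730, 0.4655, -0.3833)

ω' = (-0.8730, 0.4655, -0.3833)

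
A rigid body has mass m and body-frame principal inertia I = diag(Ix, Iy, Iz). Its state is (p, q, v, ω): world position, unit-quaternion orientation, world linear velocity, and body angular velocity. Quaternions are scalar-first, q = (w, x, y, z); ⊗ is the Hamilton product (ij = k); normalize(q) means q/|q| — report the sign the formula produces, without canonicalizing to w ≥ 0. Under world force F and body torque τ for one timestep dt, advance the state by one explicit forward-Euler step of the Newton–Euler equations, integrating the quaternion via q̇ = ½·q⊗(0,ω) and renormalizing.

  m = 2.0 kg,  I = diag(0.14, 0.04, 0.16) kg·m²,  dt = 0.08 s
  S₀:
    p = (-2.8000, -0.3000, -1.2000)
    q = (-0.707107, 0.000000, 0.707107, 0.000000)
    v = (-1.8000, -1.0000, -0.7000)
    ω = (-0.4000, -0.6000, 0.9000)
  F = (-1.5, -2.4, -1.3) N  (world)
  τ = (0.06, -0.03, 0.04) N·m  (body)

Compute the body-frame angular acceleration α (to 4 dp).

α = (0.8914, -0.9300, 0.4000)

ω×(Iω) gyroscopic = (-0.0648, 0.0072, -0.0240)
(τ − ω×Iω)/I = (0.8914, -0.9300, 0.4000)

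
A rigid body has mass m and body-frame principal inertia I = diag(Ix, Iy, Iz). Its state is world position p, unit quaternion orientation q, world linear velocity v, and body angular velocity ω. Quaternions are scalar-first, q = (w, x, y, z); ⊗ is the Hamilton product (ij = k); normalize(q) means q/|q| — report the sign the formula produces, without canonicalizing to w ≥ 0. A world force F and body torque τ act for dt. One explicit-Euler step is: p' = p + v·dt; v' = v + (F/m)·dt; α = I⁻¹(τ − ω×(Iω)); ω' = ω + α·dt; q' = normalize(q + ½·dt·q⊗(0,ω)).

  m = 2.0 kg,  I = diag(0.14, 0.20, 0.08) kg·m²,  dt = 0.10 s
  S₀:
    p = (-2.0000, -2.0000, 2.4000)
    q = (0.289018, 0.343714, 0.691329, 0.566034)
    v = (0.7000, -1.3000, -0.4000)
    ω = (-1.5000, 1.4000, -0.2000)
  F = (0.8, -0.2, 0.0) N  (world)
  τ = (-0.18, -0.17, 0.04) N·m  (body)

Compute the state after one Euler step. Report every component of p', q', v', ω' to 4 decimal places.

precession coupling ω×(Iω) = (0.0336, 0.0180, -0.1260)
α = I⁻¹(τ − ω×Iω) = (-1.5257, -0.9400, 2.0750)
ω' = ω + α·dt = (-1.6526, 1.3060, 0.0075)
q⊗(0,ω) = (-0.3390828, -1.3642404, -0.3756830, 1.4603895)
updated quaternion q' = (0.2706, 0.2740, 0.6690, 0.6357)
a = (0.4000, -0.1000, 0.0000)
new position p' = (-1.9300, -2.1300, 2.3600)
v' = v + a·dt = (0.7400, -1.3100, -0.4000)

p' = (-1.9300, -2.1300, 2.3600)
q' = (0.2706, 0.2740, 0.6690, 0.6357)
v' = (0.7400, -1.3100, -0.4000)
ω' = (-1.6526, 1.3060, 0.0075)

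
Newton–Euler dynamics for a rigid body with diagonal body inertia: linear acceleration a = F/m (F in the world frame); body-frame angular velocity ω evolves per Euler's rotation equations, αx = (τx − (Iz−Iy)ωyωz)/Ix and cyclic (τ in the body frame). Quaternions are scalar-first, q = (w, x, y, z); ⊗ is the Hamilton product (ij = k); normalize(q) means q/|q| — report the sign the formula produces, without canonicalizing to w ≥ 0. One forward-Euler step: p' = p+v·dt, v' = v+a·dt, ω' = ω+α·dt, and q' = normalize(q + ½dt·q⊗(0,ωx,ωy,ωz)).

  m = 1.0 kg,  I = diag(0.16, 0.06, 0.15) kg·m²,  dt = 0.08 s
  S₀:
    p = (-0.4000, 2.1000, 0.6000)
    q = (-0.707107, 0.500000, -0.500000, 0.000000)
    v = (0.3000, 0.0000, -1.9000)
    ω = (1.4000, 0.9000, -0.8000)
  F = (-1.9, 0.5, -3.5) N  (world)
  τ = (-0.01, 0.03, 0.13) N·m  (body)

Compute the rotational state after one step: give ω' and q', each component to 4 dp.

ω' = (1.4274, 0.9549, -0.6635)
q' = (-0.7152, 0.4751, -0.5081, 0.0684)

ω×(Iω) gyroscopic = (-0.0648, -0.0112, -0.1260)
α = I⁻¹(τ − ω×Iω) = (0.3425, 0.6867, 1.7067)
ω' = ω + α·dt = (1.4274, 0.9549, -0.6635)
2q̇ = q⊗(0,ω) = (-0.2500000, -0.5899498, -0.2363963, 1.7156856)
updated quaternion q' = (-0.7152, 0.4751, -0.5081, 0.0684)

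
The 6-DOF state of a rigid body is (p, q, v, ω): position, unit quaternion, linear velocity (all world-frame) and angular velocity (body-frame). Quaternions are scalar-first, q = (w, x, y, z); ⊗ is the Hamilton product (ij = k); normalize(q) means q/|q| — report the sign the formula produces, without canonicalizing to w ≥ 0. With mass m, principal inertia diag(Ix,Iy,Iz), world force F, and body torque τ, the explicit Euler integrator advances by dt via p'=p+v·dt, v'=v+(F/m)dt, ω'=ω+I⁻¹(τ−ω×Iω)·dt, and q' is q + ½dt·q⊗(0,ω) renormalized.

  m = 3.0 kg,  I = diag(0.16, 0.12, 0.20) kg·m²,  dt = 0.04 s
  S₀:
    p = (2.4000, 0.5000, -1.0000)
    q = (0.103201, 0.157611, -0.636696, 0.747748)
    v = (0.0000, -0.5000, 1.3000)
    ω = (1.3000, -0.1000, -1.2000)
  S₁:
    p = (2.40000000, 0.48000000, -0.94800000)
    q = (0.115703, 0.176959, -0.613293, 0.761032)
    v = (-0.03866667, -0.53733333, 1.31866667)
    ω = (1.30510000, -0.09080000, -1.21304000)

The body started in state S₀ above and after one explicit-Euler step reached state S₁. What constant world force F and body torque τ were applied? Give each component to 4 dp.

rate change Δω = (0.00510000, 0.00920000, -0.01304000)
ω₀×(Iω₀) = (0.0096, 0.0624, 0.0052)
τ = I·(Δω/dt) + ω₀×(Iω₀) = (0.0300, 0.0900, -0.0600)
v₁ − v₀ = (-0.03866667, -0.03733333, 0.01866667)
applied force F = (-2.9000, -2.8000, 1.4000)

F = (-2.9000, -2.8000, 1.4000)
τ = (0.0300, 0.0900, -0.0600)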